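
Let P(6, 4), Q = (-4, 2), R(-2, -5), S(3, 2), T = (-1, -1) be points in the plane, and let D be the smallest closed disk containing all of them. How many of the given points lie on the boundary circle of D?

3

The minimum enclosing circle of a finite set is fixed by two of the points (as a diameter) or three (as a circumcircle).
The minimum enclosing circle is determined by three boundary points: P, Q, R.
Their circumcentre is (121/74, -13/74) with r² = 99905/2738.
The farthest remaining point T is at distance² 20873/2738 ≤ 99905/2738.
The points at distance exactly r from the centre are P, Q, R — 3 points.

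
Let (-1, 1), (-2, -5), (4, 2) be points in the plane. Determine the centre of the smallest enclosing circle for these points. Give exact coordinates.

Call the three points A, B, C in the order given.
Side lengths²: AB² = 37, AC² = 26, BC² = 85.
Since BC² = 85 ≥ 37 + 26 = 63, the angle opposite BC is not acute, so the smallest enclosing circle has BC as diameter.
Centre = midpoint of BC = (1, -1.5), r² = 85/4 = 21.25.
Centre = (1, -1.5).

(1, -1.5)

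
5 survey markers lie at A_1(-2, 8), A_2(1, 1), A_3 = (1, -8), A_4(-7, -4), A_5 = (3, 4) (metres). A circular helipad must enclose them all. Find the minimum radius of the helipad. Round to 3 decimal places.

8.139

The minimum enclosing circle of a finite set is fixed by two of the points (as a diameter) or three (as a circumcircle).
The farthest pair is A_1–A_3 with squared distance 265. The circle on this segment as diameter has centre (-0.5, 0) and r² = 265/4 = 66.25.
Check A_2: distance² to centre = 3.25 ≤ 66.25, so it lies inside.
All remaining points lie in this disk, and no smaller disk contains both endpoints, so this is the minimum enclosing circle.
r = √(66.25) ≈ 8.139.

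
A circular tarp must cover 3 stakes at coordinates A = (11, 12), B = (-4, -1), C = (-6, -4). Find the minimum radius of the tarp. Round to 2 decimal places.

Side lengths²: AB² = 394, AC² = 545, BC² = 13.
Since AC² = 545 ≥ 394 + 13 = 407, the angle opposite AC is not acute, so the smallest enclosing circle has AC as diameter.
Centre = midpoint of AC = (2.5, 4), r² = 545/4 = 136.25.
r = √(136.25) ≈ 11.67.

11.67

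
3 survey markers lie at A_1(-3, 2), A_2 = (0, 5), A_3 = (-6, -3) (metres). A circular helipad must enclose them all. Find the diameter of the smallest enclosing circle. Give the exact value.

Side lengths²: A_1A_2² = 18, A_1A_3² = 34, A_2A_3² = 100.
Since A_2A_3² = 100 ≥ 34 + 18 = 52, the angle opposite A_2A_3 is not acute, so the smallest enclosing circle has A_2A_3 as diameter.
Centre = midpoint of A_2A_3 = (-3, 1), r² = 100/4 = 25.
Diameter = 2r = 2√25 = 10.

10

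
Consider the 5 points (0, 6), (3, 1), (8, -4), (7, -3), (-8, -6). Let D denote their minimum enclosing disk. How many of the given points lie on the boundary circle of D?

3

A smallest enclosing disk is always determined by at most three of the input points on its boundary.
The minimum enclosing circle is determined by three boundary points: (0, 6), (8, -4), (-8, -6).
Their circumcentre is (-7/22, -27/11) with r² = 34645/484.
The farthest remaining point (7, -3) is at distance² 26065/484 ≤ 34645/484.
The points at distance exactly r from the centre are (0, 6), (8, -4), (-8, -6) — 3 points.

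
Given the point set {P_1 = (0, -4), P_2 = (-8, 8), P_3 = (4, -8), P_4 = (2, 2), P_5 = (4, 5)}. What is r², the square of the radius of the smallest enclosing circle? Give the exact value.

The farthest pair is P_2–P_3 with squared distance 400. The circle on this segment as diameter has centre (-2, 0) and r² = 400/4 = 100.
Check P_1: distance² to centre = 20 ≤ 100, so it lies inside.
All remaining points lie in this disk, and no smaller disk contains both endpoints, so this is the minimum enclosing circle.

100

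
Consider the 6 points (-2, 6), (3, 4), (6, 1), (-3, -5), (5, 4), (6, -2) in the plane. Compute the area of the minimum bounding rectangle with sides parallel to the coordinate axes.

x ranges over [-3, 6], width 9.
y ranges over [-5, 6], height 11.
Area = 9 × 11 = 99.

99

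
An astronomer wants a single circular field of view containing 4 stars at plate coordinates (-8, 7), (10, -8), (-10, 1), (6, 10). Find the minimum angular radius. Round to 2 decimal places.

11.72

The farthest pair is (-8, 7)–(10, -8) with squared distance 549. The circle on this segment as diameter has centre (1, -0.5) and r² = 549/4 = 137.25.
Check (-10, 1): distance² to centre = 123.25 ≤ 137.25, so it lies inside.
All remaining points lie in this disk, and no smaller disk contains both endpoints, so this is the minimum enclosing circle.
r = √(137.25) ≈ 11.72.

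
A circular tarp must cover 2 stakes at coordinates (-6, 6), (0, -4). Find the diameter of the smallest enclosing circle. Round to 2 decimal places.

11.66

The smallest circle enclosing two points has them as diameter endpoints.
Centre = midpoint = (-3, 1); r² = |(-6, 6)−(0, -4)|²/4 = 136/4 = 34.
Diameter = 2r = 2√34 ≈ 11.66.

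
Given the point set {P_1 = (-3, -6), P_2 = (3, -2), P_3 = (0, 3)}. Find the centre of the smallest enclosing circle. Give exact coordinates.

(-1.5, -1.5)

Side lengths²: P_1P_2² = 52, P_1P_3² = 90, P_2P_3² = 34.
Since P_1P_3² = 90 ≥ 52 + 34 = 86, the angle opposite P_1P_3 is not acute, so the smallest enclosing circle has P_1P_3 as diameter.
Centre = midpoint of P_1P_3 = (-1.5, -1.5), r² = 90/4 = 22.5.
Centre = (-1.5, -1.5).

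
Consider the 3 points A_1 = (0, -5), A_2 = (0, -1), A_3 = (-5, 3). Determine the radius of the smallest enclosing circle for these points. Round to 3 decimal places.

Side lengths²: A_1A_2² = 16, A_1A_3² = 89, A_2A_3² = 41.
Since A_1A_3² = 89 ≥ 41 + 16 = 57, the angle opposite A_1A_3 is not acute, so the smallest enclosing circle has A_1A_3 as diameter.
Centre = midpoint of A_1A_3 = (-2.5, -1), r² = 89/4 = 22.25.
r = √(22.25) ≈ 4.717.

4.717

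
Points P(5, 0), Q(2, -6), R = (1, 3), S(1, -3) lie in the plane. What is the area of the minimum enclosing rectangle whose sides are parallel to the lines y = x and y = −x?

In coordinates u = x + y, v = x − y the rectangle is axis-aligned; the map (x,y)→(u,v) scales areas by 2.
u-values: 5, -4, 4, -2; range = 5 − (-4) = 9.
v-values: 5, 8, -2, 4; range = 8 − (-2) = 10.
Area = (9 × 10) / 2 = 45.

45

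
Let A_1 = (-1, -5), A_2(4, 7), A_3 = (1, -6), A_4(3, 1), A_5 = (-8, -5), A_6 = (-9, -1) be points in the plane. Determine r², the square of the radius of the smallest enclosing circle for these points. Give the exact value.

The farthest pair is A_2–A_5 with squared distance 288. The circle on this segment as diameter has centre (-2, 1) and r² = 288/4 = 72.
Check A_1: distance² to centre = 37 ≤ 72, so it lies inside.
All remaining points lie in this disk, and no smaller disk contains both endpoints, so this is the minimum enclosing circle.

72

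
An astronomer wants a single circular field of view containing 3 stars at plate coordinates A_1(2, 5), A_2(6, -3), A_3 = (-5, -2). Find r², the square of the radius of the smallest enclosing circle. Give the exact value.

Side lengths²: A_1A_2² = 80, A_1A_3² = 98, A_2A_3² = 122.
Since A_2A_3² = 122 < 98 + 80 = 178, the triangle is acute, so the smallest enclosing circle is the circumcircle.
Circumcentre = (2/3, -2/3), r² = 305/9.

305/9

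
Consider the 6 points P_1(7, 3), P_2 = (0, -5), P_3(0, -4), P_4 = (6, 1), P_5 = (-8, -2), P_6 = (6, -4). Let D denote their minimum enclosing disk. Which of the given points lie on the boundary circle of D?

By Welzl's lemma the MEC is supported by two points (diametrically opposite) or three points (on a circumcircle).
The farthest pair is P_1–P_5 with squared distance 250. The circle on this segment as diameter has centre (-0.5, 0.5) and r² = 250/4 = 62.5.
Check P_2: distance² to centre = 30.5 ≤ 62.5, so it lies inside.
All remaining points lie in this disk, and no smaller disk contains both endpoints, so this is the minimum enclosing circle.
The points at distance exactly r from the centre are P_1, P_5, P_6 — 3 points.

P_1, P_5, P_6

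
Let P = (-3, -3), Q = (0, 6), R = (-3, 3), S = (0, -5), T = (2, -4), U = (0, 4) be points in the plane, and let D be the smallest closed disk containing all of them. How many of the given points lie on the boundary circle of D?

A smallest enclosing disk is always determined by at most three of the input points on its boundary.
The farthest pair is Q–S with squared distance 121. The circle on this segment as diameter has centre (0, 0.5) and r² = 121/4 = 30.25.
Check P: distance² to centre = 21.25 ≤ 30.25, so it lies inside.
All remaining points lie in this disk, and no smaller disk contains both endpoints, so this is the minimum enclosing circle.
The points at distance exactly r from the centre are Q, S — 2 points.

2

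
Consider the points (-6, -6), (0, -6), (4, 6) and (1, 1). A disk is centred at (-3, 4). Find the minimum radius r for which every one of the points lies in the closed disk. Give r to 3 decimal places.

10.440

The required radius is the distance from (-3, 4) to the farthest point.
Squared distances: 109, 109, 53, 25.
Maximum is 109, attained at (-6, -6).
r = √109 ≈ 10.440.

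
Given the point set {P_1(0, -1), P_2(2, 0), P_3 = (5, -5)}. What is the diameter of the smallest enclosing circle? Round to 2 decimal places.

Side lengths²: P_1P_2² = 5, P_1P_3² = 41, P_2P_3² = 34.
Since P_1P_3² = 41 ≥ 34 + 5 = 39, the angle opposite P_1P_3 is not acute, so the smallest enclosing circle has P_1P_3 as diameter.
Centre = midpoint of P_1P_3 = (2.5, -3), r² = 41/4 = 10.25.
Diameter = 2r = 2√(10.25) ≈ 6.40.

6.40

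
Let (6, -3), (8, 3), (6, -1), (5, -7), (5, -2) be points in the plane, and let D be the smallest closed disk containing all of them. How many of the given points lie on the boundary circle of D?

2

A smallest enclosing disk is always determined by at most three of the input points on its boundary.
The farthest pair is (8, 3)–(5, -7) with squared distance 109. The circle on this segment as diameter has centre (6.5, -2) and r² = 109/4 = 27.25.
Check (6, -3): distance² to centre = 1.25 ≤ 27.25, so it lies inside.
All remaining points lie in this disk, and no smaller disk contains both endpoints, so this is the minimum enclosing circle.
The points at distance exactly r from the centre are (8, 3), (5, -7) — 2 points.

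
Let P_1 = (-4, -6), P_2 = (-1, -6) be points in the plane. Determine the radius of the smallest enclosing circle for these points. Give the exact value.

The smallest circle enclosing two points has them as diameter endpoints.
Centre = midpoint = (-2.5, -6); r² = |P_1P_2|²/4 = 9/4 = 2.25.
r = √(2.25) = 1.5.

1.5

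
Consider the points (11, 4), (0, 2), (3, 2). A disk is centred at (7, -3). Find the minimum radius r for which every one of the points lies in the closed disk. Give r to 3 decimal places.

The required radius is the distance from (7, -3) to the farthest point.
Squared distances: 65, 74, 41.
Maximum is 74, attained at (0, 2).
r = √74 ≈ 8.602.

8.602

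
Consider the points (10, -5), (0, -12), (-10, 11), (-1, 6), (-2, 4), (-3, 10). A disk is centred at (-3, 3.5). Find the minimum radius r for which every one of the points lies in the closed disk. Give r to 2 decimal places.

15.79

The required radius is the distance from (-3, 3.5) to the farthest point.
Squared distances: 241.25, 249.25, 105.25, 10.25, 1.25, 42.25.
Maximum is 249.25, attained at (0, -12).
r = √(249.25) ≈ 15.79.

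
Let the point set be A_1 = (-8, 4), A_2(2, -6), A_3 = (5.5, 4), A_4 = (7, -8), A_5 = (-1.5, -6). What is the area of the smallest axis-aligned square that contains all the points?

The bounding box has width 15 and height 12.
An axis-aligned square enclosing the set must have side ≥ max(width, height).
So the minimum side is max(15, 12) = 15.
Area = 15² = 225.

225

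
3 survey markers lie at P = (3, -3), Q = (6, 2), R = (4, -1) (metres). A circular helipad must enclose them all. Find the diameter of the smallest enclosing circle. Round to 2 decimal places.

5.83

Side lengths²: PQ² = 34, PR² = 5, QR² = 13.
Since PQ² = 34 ≥ 13 + 5 = 18, the angle opposite PQ is not acute, so the smallest enclosing circle has PQ as diameter.
Centre = midpoint of PQ = (4.5, -0.5), r² = 34/4 = 8.5.
Diameter = 2r = 2√(8.5) ≈ 5.83.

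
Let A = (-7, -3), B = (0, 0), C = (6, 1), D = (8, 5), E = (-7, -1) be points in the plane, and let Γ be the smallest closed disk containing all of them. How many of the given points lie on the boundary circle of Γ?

The minimum enclosing circle of a finite set is fixed by two of the points (as a diameter) or three (as a circumcircle).
The farthest pair is A–D with squared distance 289. The circle on this segment as diameter has centre (0.5, 1) and r² = 289/4 = 72.25.
Check B: distance² to centre = 1.25 ≤ 72.25, so it lies inside.
All remaining points lie in this disk, and no smaller disk contains both endpoints, so this is the minimum enclosing circle.
The points at distance exactly r from the centre are A, D — 2 points.

2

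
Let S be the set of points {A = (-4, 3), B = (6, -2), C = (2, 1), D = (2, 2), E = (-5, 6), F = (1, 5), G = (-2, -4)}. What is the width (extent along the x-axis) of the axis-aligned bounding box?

max x = 6, min x = -5, so width = 11.

11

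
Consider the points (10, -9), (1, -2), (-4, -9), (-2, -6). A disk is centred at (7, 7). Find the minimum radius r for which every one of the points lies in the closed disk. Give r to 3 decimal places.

The required radius is the distance from (7, 7) to the farthest point.
Squared distances: 265, 117, 377, 250.
Maximum is 377, attained at (-4, -9).
r = √377 ≈ 19.416.

19.416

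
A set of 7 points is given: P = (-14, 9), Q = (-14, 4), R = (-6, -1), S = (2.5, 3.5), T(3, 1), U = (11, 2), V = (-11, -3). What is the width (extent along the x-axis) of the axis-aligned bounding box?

25

max x = 11, min x = -14, so width = 25.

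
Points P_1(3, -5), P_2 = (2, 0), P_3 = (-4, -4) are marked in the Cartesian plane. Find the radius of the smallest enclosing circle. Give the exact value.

65/17

Side lengths²: P_1P_2² = 26, P_1P_3² = 50, P_2P_3² = 52.
Since P_2P_3² = 52 < 50 + 26 = 76, the triangle is acute, so the smallest enclosing circle is the circumcircle.
Circumcentre = (-5/17, -52/17), r² = 4225/289.
r = √(4225/289) = 65/17.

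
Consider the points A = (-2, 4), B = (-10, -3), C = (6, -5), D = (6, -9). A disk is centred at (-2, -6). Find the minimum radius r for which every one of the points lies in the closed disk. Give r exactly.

The required radius is the distance from (-2, -6) to the farthest point.
Squared distances: 100, 73, 65, 73.
Maximum is 100, attained at A.
r = √100 = 10.

10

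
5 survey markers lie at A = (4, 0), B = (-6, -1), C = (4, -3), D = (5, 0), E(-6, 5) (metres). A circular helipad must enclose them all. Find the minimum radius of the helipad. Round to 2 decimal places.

A smallest enclosing disk is always determined by at most three of the input points on its boundary.
The farthest pair is C–E with squared distance 164. The circle on this segment as diameter has centre (-1, 1) and r² = 164/4 = 41.
Check A: distance² to centre = 26 ≤ 41, so it lies inside.
All remaining points lie in this disk, and no smaller disk contains both endpoints, so this is the minimum enclosing circle.
r = √41 ≈ 6.40.

6.40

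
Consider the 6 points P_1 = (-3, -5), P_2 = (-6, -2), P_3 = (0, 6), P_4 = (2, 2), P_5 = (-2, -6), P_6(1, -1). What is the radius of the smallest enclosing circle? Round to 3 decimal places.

6.083

A smallest enclosing disk is always determined by at most three of the input points on its boundary.
The farthest pair is P_3–P_5 with squared distance 148. The circle on this segment as diameter has centre (-1, 0) and r² = 148/4 = 37.
Check P_1: distance² to centre = 29 ≤ 37, so it lies inside.
All remaining points lie in this disk, and no smaller disk contains both endpoints, so this is the minimum enclosing circle.
r = √37 ≈ 6.083.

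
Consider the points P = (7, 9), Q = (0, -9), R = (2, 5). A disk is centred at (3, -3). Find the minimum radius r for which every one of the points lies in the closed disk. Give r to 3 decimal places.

12.649

The required radius is the distance from (3, -3) to the farthest point.
Squared distances: 160, 45, 65.
Maximum is 160, attained at P.
r = √160 ≈ 12.649.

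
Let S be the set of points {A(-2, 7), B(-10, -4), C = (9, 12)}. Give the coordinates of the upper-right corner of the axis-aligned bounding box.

(9, 12)

x-range [-10, 9], y-range [-4, 12].
The upper-right corner is (9, 12).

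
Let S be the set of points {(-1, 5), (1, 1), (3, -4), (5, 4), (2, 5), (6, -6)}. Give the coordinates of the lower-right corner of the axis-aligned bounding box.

x-range [-1, 6], y-range [-6, 5].
The lower-right corner is (6, -6).

(6, -6)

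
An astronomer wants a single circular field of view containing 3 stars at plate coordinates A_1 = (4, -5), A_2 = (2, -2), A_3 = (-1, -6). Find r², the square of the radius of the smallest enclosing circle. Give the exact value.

Side lengths²: A_1A_2² = 13, A_1A_3² = 26, A_2A_3² = 25.
Since A_1A_3² = 26 < 25 + 13 = 38, the triangle is acute, so the smallest enclosing circle is the circumcircle.
Circumcentre = (45/34, -157/34), r² = 4225/578.

4225/578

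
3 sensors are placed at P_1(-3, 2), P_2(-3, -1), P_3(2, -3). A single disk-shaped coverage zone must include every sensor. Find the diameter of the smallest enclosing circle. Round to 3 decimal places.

7.071

Side lengths²: P_1P_2² = 9, P_1P_3² = 50, P_2P_3² = 29.
Since P_1P_3² = 50 ≥ 29 + 9 = 38, the angle opposite P_1P_3 is not acute, so the smallest enclosing circle has P_1P_3 as diameter.
Centre = midpoint of P_1P_3 = (-0.5, -0.5), r² = 50/4 = 12.5.
Diameter = 2r = 2√(12.5) ≈ 7.071.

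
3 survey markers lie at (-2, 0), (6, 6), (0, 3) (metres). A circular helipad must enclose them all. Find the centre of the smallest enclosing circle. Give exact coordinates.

Call the three points A, B, C in the order given.
Side lengths²: AB² = 100, AC² = 13, BC² = 45.
Since AB² = 100 ≥ 45 + 13 = 58, the angle opposite AB is not acute, so the smallest enclosing circle has AB as diameter.
Centre = midpoint of AB = (2, 3), r² = 100/4 = 25.
Centre = (2, 3).

(2, 3)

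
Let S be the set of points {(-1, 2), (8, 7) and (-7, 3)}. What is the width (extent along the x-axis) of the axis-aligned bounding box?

max x = 8, min x = -7, so width = 15.

15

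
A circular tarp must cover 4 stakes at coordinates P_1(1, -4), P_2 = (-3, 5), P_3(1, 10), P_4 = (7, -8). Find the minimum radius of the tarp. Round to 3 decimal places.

9.487

The minimum enclosing circle of a finite set is fixed by two of the points (as a diameter) or three (as a circumcircle).
The farthest pair is P_3–P_4 with squared distance 360. The circle on this segment as diameter has centre (4, 1) and r² = 360/4 = 90.
Check P_1: distance² to centre = 34 ≤ 90, so it lies inside.
All remaining points lie in this disk, and no smaller disk contains both endpoints, so this is the minimum enclosing circle.
r = √90 ≈ 9.487.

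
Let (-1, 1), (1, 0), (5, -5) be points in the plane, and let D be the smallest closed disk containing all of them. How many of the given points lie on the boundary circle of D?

2

Call the three points A, B, C in the order given.
Side lengths²: AB² = 5, AC² = 72, BC² = 41.
Since AC² = 72 ≥ 41 + 5 = 46, the angle opposite AC is not acute, so the smallest enclosing circle has AC as diameter.
Centre = midpoint of AC = (2, -2), r² = 72/4 = 18.
The points at distance exactly r from the centre are (-1, 1), (5, -5) — 2 points.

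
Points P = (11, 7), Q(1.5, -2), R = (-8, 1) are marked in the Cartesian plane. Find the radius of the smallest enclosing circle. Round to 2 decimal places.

9.96

Side lengths²: PQ² = 171.25, PR² = 397, QR² = 99.25.
Since PR² = 397 ≥ 171.25 + 99.25 = 270.5, the angle opposite PR is not acute, so the smallest enclosing circle has PR as diameter.
Centre = midpoint of PR = (1.5, 4), r² = 397/4 = 99.25.
r = √(99.25) ≈ 9.96.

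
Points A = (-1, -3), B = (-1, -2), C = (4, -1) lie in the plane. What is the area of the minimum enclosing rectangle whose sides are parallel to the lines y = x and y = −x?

14

In coordinates u = x + y, v = x − y the rectangle is axis-aligned; the map (x,y)→(u,v) scales areas by 2.
u-values: -4, -3, 3; range = 3 − (-4) = 7.
v-values: 2, 1, 5; range = 5 − 1 = 4.
Area = (7 × 4) / 2 = 14.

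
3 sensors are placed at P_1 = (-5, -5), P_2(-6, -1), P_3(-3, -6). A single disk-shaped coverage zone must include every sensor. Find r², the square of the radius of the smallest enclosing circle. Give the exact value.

Side lengths²: P_1P_2² = 17, P_1P_3² = 5, P_2P_3² = 34.
Since P_2P_3² = 34 ≥ 17 + 5 = 22, the angle opposite P_2P_3 is not acute, so the smallest enclosing circle has P_2P_3 as diameter.
Centre = midpoint of P_2P_3 = (-4.5, -3.5), r² = 34/4 = 8.5.

8.5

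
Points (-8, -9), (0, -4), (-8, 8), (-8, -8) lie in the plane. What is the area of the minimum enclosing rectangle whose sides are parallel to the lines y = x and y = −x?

170

In coordinates u = x + y, v = x − y the rectangle is axis-aligned; the map (x,y)→(u,v) scales areas by 2.
u-values: -17, -4, 0, -16; range = 0 − (-17) = 17.
v-values: 1, 4, -16, 0; range = 4 − (-16) = 20.
Area = (17 × 20) / 2 = 170.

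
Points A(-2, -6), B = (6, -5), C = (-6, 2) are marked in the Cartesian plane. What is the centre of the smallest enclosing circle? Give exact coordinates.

(0, -1.5)

Side lengths²: AB² = 65, AC² = 80, BC² = 193.
Since BC² = 193 ≥ 80 + 65 = 145, the angle opposite BC is not acute, so the smallest enclosing circle has BC as diameter.
Centre = midpoint of BC = (0, -1.5), r² = 193/4 = 48.25.
Centre = (0, -1.5).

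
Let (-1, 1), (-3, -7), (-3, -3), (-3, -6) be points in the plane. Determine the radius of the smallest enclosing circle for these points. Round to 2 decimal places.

4.12

By Welzl's lemma the MEC is supported by two points (diametrically opposite) or three points (on a circumcircle).
The farthest pair is (-1, 1)–(-3, -7) with squared distance 68. The circle on this segment as diameter has centre (-2, -3) and r² = 68/4 = 17.
Check (-3, -3): distance² to centre = 1 ≤ 17, so it lies inside.
All remaining points lie in this disk, and no smaller disk contains both endpoints, so this is the minimum enclosing circle.
r = √17 ≈ 4.12.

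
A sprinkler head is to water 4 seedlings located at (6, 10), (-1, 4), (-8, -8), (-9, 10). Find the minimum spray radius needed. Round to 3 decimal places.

By Welzl's lemma the MEC is supported by two points (diametrically opposite) or three points (on a circumcircle).
The minimum enclosing circle is determined by three boundary points: (6, 10), (-8, -8), (-9, 10).
Their circumcentre is (-1.5, 25/18) with r² = 21125/162.
The farthest remaining point (-1, 4) is at distance² 1145/162 ≤ 21125/162.
r = √(21125/162) ≈ 11.419.

11.419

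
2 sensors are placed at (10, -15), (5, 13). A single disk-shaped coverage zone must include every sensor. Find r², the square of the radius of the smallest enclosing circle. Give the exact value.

The smallest circle enclosing two points has them as diameter endpoints.
Centre = midpoint = (7.5, -1); r² = |(10, -15)−(5, 13)|²/4 = 809/4 = 202.25.

202.25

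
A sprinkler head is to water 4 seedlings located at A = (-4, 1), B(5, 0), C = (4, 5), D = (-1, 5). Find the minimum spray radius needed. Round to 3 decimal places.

The minimum enclosing circle is determined by three boundary points: A, B, C.
Their circumcentre is (7/11, 19/11) with r² = 2665/121.
The farthest remaining point D is at distance² 1620/121 ≤ 2665/121.
r = √(2665/121) ≈ 4.693.

4.693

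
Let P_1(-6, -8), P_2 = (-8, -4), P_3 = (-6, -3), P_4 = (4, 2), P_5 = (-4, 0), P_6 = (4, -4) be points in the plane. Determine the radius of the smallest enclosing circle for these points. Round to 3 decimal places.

7.071

The farthest pair is P_1–P_4 with squared distance 200. The circle on this segment as diameter has centre (-1, -3) and r² = 200/4 = 50.
Check P_2: distance² to centre = 50 ≤ 50, so it lies inside.
All remaining points lie in this disk, and no smaller disk contains both endpoints, so this is the minimum enclosing circle.
r = √50 ≈ 7.071.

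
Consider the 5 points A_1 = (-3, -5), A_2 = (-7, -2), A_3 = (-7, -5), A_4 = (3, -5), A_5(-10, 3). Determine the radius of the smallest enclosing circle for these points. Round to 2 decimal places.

The minimum enclosing circle of a finite set is fixed by two of the points (as a diameter) or three (as a circumcircle).
The farthest pair is A_4–A_5 with squared distance 233. The circle on this segment as diameter has centre (-3.5, -1) and r² = 233/4 = 58.25.
Check A_1: distance² to centre = 16.25 ≤ 58.25, so it lies inside.
All remaining points lie in this disk, and no smaller disk contains both endpoints, so this is the minimum enclosing circle.
r = √(58.25) ≈ 7.63.

7.63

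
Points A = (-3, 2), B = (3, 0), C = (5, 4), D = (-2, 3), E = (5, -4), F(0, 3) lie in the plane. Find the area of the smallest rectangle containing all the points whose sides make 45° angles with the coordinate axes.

70

In coordinates u = x + y, v = x − y the rectangle is axis-aligned; the map (x,y)→(u,v) scales areas by 2.
u-values: -1, 3, 9, 1, 1, 3; range = 9 − (-1) = 10.
v-values: -5, 3, 1, -5, 9, -3; range = 9 − (-5) = 14.
Area = (10 × 14) / 2 = 70.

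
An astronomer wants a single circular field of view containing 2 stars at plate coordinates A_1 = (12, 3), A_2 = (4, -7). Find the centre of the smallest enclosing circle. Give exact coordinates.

The smallest circle enclosing two points has them as diameter endpoints.
Centre = midpoint = (8, -2); r² = |A_1A_2|²/4 = 164/4 = 41.
Centre = (8, -2).

(8, -2)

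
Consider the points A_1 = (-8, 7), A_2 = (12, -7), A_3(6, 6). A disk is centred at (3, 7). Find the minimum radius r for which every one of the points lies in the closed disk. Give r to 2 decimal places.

The required radius is the distance from (3, 7) to the farthest point.
Squared distances: 121, 277, 10.
Maximum is 277, attained at A_2.
r = √277 ≈ 16.64.

16.64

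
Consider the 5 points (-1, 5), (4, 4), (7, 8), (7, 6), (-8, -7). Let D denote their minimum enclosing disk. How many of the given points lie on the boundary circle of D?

By Welzl's lemma the MEC is supported by two points (diametrically opposite) or three points (on a circumcircle).
The farthest pair is (7, 8)–(-8, -7) with squared distance 450. The circle on this segment as diameter has centre (-0.5, 0.5) and r² = 450/4 = 112.5.
Check (-1, 5): distance² to centre = 20.5 ≤ 112.5, so it lies inside.
All remaining points lie in this disk, and no smaller disk contains both endpoints, so this is the minimum enclosing circle.
The points at distance exactly r from the centre are (7, 8), (-8, -7) — 2 points.

2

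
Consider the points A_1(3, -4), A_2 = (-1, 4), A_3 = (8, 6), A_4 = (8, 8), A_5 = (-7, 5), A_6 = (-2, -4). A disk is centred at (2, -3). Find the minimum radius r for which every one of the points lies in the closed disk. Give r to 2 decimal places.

The required radius is the distance from (2, -3) to the farthest point.
Squared distances: 2, 58, 117, 157, 145, 17.
Maximum is 157, attained at A_4.
r = √157 ≈ 12.53.

12.53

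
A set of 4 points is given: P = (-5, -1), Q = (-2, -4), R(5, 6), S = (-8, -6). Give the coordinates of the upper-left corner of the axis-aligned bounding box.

x-range [-8, 5], y-range [-6, 6].
The upper-left corner is (-8, 6).

(-8, 6)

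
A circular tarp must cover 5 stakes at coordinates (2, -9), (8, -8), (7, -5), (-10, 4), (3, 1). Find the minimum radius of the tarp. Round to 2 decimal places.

10.82

The minimum enclosing circle of a finite set is fixed by two of the points (as a diameter) or three (as a circumcircle).
The farthest pair is (8, -8)–(-10, 4) with squared distance 468. The circle on this segment as diameter has centre (-1, -2) and r² = 468/4 = 117.
Check (2, -9): distance² to centre = 58 ≤ 117, so it lies inside.
All remaining points lie in this disk, and no smaller disk contains both endpoints, so this is the minimum enclosing circle.
r = √117 ≈ 10.82.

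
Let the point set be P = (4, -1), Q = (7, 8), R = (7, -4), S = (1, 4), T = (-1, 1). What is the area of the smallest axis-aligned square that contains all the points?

The bounding box has width 8 and height 12.
An axis-aligned square enclosing the set must have side ≥ max(width, height).
So the minimum side is max(8, 12) = 12.
Area = 12² = 144.

144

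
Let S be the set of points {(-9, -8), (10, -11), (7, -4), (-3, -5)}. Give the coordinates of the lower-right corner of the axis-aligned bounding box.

(10, -11)

x-range [-9, 10], y-range [-11, -4].
The lower-right corner is (10, -11).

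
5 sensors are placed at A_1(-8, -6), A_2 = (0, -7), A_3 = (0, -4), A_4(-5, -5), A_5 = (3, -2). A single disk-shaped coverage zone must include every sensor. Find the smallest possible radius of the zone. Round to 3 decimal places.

5.852

By Welzl's lemma the MEC is supported by two points (diametrically opposite) or three points (on a circumcircle).
The farthest pair is A_1–A_5 with squared distance 137. The circle on this segment as diameter has centre (-2.5, -4) and r² = 137/4 = 34.25.
Check A_2: distance² to centre = 15.25 ≤ 34.25, so it lies inside.
All remaining points lie in this disk, and no smaller disk contains both endpoints, so this is the minimum enclosing circle.
r = √(34.25) ≈ 5.852.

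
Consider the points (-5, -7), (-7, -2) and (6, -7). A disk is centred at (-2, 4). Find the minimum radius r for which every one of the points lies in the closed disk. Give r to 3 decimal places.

13.601

The required radius is the distance from (-2, 4) to the farthest point.
Squared distances: 130, 61, 185.
Maximum is 185, attained at (6, -7).
r = √185 ≈ 13.601.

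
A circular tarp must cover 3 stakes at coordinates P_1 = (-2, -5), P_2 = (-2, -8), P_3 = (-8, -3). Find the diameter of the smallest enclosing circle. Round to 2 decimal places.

Side lengths²: P_1P_2² = 9, P_1P_3² = 40, P_2P_3² = 61.
Since P_2P_3² = 61 ≥ 40 + 9 = 49, the angle opposite P_2P_3 is not acute, so the smallest enclosing circle has P_2P_3 as diameter.
Centre = midpoint of P_2P_3 = (-5, -5.5), r² = 61/4 = 15.25.
Diameter = 2r = 2√(15.25) ≈ 7.81.

7.81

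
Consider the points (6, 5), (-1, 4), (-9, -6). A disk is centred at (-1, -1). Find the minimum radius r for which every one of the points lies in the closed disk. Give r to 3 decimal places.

The required radius is the distance from (-1, -1) to the farthest point.
Squared distances: 85, 25, 89.
Maximum is 89, attained at (-9, -6).
r = √89 ≈ 9.434.

9.434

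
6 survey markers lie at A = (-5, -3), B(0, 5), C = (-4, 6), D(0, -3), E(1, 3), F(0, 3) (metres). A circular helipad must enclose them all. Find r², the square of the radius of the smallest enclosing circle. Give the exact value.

The minimum enclosing circle is determined by three boundary points: A, C, D.
Their circumcentre is (-2.5, 23/18) with r² = 3977/162.
The farthest remaining point B is at distance² 3257/162 ≤ 3977/162.

3977/162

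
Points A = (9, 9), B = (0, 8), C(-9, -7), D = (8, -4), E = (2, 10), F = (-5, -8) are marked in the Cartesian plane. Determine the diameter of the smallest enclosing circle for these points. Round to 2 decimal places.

24.08

By Welzl's lemma the MEC is supported by two points (diametrically opposite) or three points (on a circumcircle).
The farthest pair is A–C with squared distance 580. The circle on this segment as diameter has centre (0, 1) and r² = 580/4 = 145.
Check B: distance² to centre = 49 ≤ 145, so it lies inside.
All remaining points lie in this disk, and no smaller disk contains both endpoints, so this is the minimum enclosing circle.
Diameter = 2r = 2√145 ≈ 24.08.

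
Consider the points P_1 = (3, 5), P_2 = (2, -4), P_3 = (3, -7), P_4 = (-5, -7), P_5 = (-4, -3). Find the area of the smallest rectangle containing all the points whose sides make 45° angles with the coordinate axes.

120

In coordinates u = x + y, v = x − y the rectangle is axis-aligned; the map (x,y)→(u,v) scales areas by 2.
u-values: 8, -2, -4, -12, -7; range = 8 − (-12) = 20.
v-values: -2, 6, 10, 2, -1; range = 10 − (-2) = 12.
Area = (20 × 12) / 2 = 120.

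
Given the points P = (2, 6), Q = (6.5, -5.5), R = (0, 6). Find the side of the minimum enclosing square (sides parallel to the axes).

11.5

The bounding box has width 6.5 and height 11.5.
An axis-aligned square enclosing the set must have side ≥ max(width, height).
So the minimum side is max(6.5, 11.5) = 11.5.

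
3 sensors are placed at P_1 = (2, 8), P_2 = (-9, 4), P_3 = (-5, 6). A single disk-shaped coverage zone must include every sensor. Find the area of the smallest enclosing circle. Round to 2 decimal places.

Side lengths²: P_1P_2² = 137, P_1P_3² = 53, P_2P_3² = 20.
Since P_1P_2² = 137 ≥ 53 + 20 = 73, the angle opposite P_1P_2 is not acute, so the smallest enclosing circle has P_1P_2 as diameter.
Centre = midpoint of P_1P_2 = (-3.5, 6), r² = 137/4 = 34.25.
Area = π·r² = π·34.25 ≈ 107.60.

107.60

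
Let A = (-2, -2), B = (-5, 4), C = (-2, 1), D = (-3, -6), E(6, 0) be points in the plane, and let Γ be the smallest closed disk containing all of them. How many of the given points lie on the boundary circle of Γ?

The minimum enclosing circle is determined by three boundary points: B, D, E.
Their circumcentre is (-11/34, -9/34) with r² = 23153/578.
The farthest remaining point A is at distance² 3365/578 ≤ 23153/578.
The points at distance exactly r from the centre are B, D, E — 3 points.

3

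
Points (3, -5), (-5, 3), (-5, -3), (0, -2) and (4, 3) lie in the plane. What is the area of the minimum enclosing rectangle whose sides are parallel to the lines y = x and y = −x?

120

In coordinates u = x + y, v = x − y the rectangle is axis-aligned; the map (x,y)→(u,v) scales areas by 2.
u-values: -2, -2, -8, -2, 7; range = 7 − (-8) = 15.
v-values: 8, -8, -2, 2, 1; range = 8 − (-8) = 16.
Area = (15 × 16) / 2 = 120.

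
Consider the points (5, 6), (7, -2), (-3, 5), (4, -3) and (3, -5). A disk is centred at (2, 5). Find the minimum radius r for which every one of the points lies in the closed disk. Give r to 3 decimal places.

10.050

The required radius is the distance from (2, 5) to the farthest point.
Squared distances: 10, 74, 25, 68, 101.
Maximum is 101, attained at (3, -5).
r = √101 ≈ 10.050.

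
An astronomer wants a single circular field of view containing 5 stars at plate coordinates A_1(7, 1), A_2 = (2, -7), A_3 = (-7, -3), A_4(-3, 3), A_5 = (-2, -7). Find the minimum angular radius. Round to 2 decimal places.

7.28

A smallest enclosing disk is always determined by at most three of the input points on its boundary.
The farthest pair is A_1–A_3 with squared distance 212. The circle on this segment as diameter has centre (0, -1) and r² = 212/4 = 53.
Check A_2: distance² to centre = 40 ≤ 53, so it lies inside.
All remaining points lie in this disk, and no smaller disk contains both endpoints, so this is the minimum enclosing circle.
r = √53 ≈ 7.28.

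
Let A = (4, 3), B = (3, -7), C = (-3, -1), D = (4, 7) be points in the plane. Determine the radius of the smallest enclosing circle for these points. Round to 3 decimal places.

7.018

By Welzl's lemma the MEC is supported by two points (diametrically opposite) or three points (on a circumcircle).
The farthest pair is B–D with squared distance 197. The circle on this segment as diameter has centre (3.5, 0) and r² = 197/4 = 49.25.
Check A: distance² to centre = 9.25 ≤ 49.25, so it lies inside.
All remaining points lie in this disk, and no smaller disk contains both endpoints, so this is the minimum enclosing circle.
r = √(49.25) ≈ 7.018.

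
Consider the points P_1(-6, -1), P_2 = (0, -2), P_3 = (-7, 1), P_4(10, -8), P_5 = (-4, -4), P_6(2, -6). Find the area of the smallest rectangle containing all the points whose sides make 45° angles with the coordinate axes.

In coordinates u = x + y, v = x − y the rectangle is axis-aligned; the map (x,y)→(u,v) scales areas by 2.
u-values: -7, -2, -6, 2, -8, -4; range = 2 − (-8) = 10.
v-values: -5, 2, -8, 18, 0, 8; range = 18 − (-8) = 26.
Area = (10 × 26) / 2 = 130.

130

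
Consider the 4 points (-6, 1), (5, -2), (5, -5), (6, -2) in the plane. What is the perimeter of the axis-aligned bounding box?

Width = max x − min x = 6 − (-6) = 12.
Height = max y − min y = 1 − (-5) = 6.
Perimeter = 2(12 + 6) = 36.

36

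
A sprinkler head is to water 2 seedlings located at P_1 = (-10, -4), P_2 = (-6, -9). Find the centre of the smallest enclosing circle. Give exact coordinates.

The smallest circle enclosing two points has them as diameter endpoints.
Centre = midpoint = (-8, -6.5); r² = |P_1P_2|²/4 = 41/4 = 10.25.
Centre = (-8, -6.5).

(-8, -6.5)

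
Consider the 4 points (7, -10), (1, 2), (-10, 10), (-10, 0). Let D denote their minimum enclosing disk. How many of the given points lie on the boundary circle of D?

By Welzl's lemma the MEC is supported by two points (diametrically opposite) or three points (on a circumcircle).
The farthest pair is (7, -10)–(-10, 10) with squared distance 689. The circle on this segment as diameter has centre (-1.5, 0) and r² = 689/4 = 172.25.
Check (1, 2): distance² to centre = 10.25 ≤ 172.25, so it lies inside.
All remaining points lie in this disk, and no smaller disk contains both endpoints, so this is the minimum enclosing circle.
The points at distance exactly r from the centre are (7, -10), (-10, 10) — 2 points.

2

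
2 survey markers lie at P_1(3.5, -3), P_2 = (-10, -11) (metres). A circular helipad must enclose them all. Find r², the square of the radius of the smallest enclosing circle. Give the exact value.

61.5625

The smallest circle enclosing two points has them as diameter endpoints.
Centre = midpoint = (-3.25, -7); r² = |P_1P_2|²/4 = 246.25/4 = 61.5625.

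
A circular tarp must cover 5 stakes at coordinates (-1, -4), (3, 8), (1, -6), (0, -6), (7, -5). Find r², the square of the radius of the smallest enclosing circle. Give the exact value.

By Welzl's lemma the MEC is supported by two points (diametrically opposite) or three points (on a circumcircle).
The minimum enclosing circle is determined by three boundary points: (3, 8), (0, -6), (7, -5).
Their circumcentre is (99/38, 29/38) with r² = 37925/722.
The farthest remaining point (1, -6) is at distance² 34885/722 ≤ 37925/722.

37925/722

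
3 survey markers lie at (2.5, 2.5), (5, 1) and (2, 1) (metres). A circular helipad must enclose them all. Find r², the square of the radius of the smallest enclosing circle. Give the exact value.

Call the three points A, B, C in the order given.
Side lengths²: AB² = 8.5, AC² = 2.5, BC² = 9.
Since BC² = 9 < 8.5 + 2.5 = 11, the triangle is acute, so the smallest enclosing circle is the circumcircle.
Circumcentre = (3.5, 4/3), r² = 85/36.

85/36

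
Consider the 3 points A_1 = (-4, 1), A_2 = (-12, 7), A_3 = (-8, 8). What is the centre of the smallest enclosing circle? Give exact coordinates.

Side lengths²: A_1A_2² = 100, A_1A_3² = 65, A_2A_3² = 17.
Since A_1A_2² = 100 ≥ 65 + 17 = 82, the angle opposite A_1A_2 is not acute, so the smallest enclosing circle has A_1A_2 as diameter.
Centre = midpoint of A_1A_2 = (-8, 4), r² = 100/4 = 25.
Centre = (-8, 4).

(-8, 4)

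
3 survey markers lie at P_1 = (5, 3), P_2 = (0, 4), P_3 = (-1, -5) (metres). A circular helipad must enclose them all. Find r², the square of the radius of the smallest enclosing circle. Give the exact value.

Side lengths²: P_1P_2² = 26, P_1P_3² = 100, P_2P_3² = 82.
Since P_1P_3² = 100 < 82 + 26 = 108, the triangle is acute, so the smallest enclosing circle is the circumcircle.
Circumcentre = (38/23, -17/23), r² = 13325/529.

13325/529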